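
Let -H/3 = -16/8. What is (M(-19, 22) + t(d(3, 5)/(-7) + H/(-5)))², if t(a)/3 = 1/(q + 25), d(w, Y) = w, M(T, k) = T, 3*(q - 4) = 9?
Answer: 366025/1024 ≈ 357.45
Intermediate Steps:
q = 7 (q = 4 + (⅓)*9 = 4 + 3 = 7)
H = 6 (H = -(-48)/8 = -3*(-2) = 6)
t(a) = 3/32 (t(a) = 3/(7 + 25) = 3/32)
(M(-19, 22) + t(d(3, 5)/(-7) + H/(-5)))² = (-19 + 3/32)² = (-605/32)² = 366025/1024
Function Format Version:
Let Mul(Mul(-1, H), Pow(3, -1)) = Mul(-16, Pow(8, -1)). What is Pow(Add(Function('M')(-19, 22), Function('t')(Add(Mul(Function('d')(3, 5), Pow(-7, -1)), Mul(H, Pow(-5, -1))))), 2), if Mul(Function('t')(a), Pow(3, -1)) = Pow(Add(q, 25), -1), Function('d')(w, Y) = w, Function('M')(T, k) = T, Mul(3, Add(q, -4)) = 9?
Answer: Rational(366025, 1024) ≈ 357.45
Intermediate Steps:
q = 7 (q = Add(4, Mul(Rational(1, 3), 9)) = Add(4, 3) = 7)
H = 6 (H = Mul(-3, Mul(-16, Pow(8, -1))) = Mul(-3, Mul(-16, Rational(1, 8))) = Mul(-3, -2) = 6)
Function('t')(a) = Rational(3, 32) (Function('t')(a) = Mul(3, Pow(Add(7, 25), -1)) = Mul(3, Pow(32, -1)) = Mul(3, Rational(1, 32)) = Rational(3, 32))
Pow(Add(Function('M')(-19, 22), Function('t')(Add(Mul(Function('d')(3, 5), Pow(-7, -1)), Mul(H, Pow(-5, -1))))), 2) = Pow(Add(-19, Rational(3, 32)), 2) = Pow(Rational(-605, 32), 2) = Rational(366025, 1024)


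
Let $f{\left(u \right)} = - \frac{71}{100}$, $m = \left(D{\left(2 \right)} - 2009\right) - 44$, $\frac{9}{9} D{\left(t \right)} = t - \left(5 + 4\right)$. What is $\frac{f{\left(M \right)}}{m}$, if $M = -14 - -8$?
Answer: $\frac{71}{206000} \approx 0.00034466$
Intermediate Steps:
$D{\left(t \right)} = -9 + t$ ($D{\left(t \right)} = t - \left(5 + 4\right) = t - 9 = -9 + t$)
$M = -6$ ($M = -14 + 8 = -6$)
$m = -2060$ ($m = \left(\left(-9 + 2\right) - 2009\right) - 44 = \left(-7 - 2009\right) - 44 = -2016 - 44 = -2060$)
$f{\left(u \right)} = - \frac{71}{100}$ ($f{\left(u \right)} = \left(-71\right) \frac{1}{100} = - \frac{71}{100}$)
$\frac{f{\left(M \right)}}{m} = - \frac{71}{100 \left(-2060\right)} = \left(- \frac{71}{100}\right) \left(- \frac{1}{2060}\right) = \frac{71}{206000}$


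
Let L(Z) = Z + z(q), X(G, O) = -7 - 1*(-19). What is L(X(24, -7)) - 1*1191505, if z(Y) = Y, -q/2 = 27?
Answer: -1191547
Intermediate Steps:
q = -54 (q = -2*27 = -54)
X(G, O) = 12 (X(G, O) = -7 + 19 = 12)
L(Z) = -54 + Z (L(Z) = Z - 54 = -54 + Z)
L(X(24, -7)) - 1*1191505 = (-54 + 12) - 1*1191505 = -42 - 1191505 = -1191547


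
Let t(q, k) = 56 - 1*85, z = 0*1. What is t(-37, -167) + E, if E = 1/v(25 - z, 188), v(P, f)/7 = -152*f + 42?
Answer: -5792403/199738 ≈ -29.000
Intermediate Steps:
z = 0
t(q, k) = -29 (t(q, k) = 56 - 85 = -29)
v(P, f) = 294 - 1064*f (v(P, f) = 7*(-152*f + 42) = 7*(42 - 152*f) = 294 - 1064*f)
E = -1/199738 (E = 1/(294 - 1064*188) = 1/(294 - 200032) = 1/(-199738) = -1/199738 ≈ -5.0066e-6)
t(-37, -167) + E = -29 - 1/199738 = -5792403/199738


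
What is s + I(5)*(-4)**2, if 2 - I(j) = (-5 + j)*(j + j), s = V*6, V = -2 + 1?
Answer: 26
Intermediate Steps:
V = -1
s = -6 (s = -1*6 = -6)
I(j) = 2 - 2*j*(-5 + j) (I(j) = 2 - (-5 + j)*(j + j) = 2 - (-5 + j)*2*j = 2 - 2*j*(-5 + j))
s + I(5)*(-4)**2 = -6 + (2 - 2*5**2 + 10*5)*(-4)**2 = -6 + (2 - 2*25 + 50)*16 = -6 + (2 - 50 + 50)*16 = -6 + 2*16 = -6 + 32 = 26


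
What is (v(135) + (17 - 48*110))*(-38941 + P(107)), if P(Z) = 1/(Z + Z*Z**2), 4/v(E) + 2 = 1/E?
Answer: 67569022025468763/329565350 ≈ 2.0502e+8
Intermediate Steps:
v(E) = 4/(-2 + 1/E)
P(Z) = 1/(Z + Z**3)
(v(135) + (17 - 48*110))*(-38941 + P(107)) = (-4*135/(-1 + 2*135) + (17 - 48*110))*(-38941 + 1/(107 + 107**3)) = (-4*135/(-1 + 270) + (17 - 5280))*(-38941 + 1/(107 + 1225043)) = (-4*135/269 - 5263)*(-38941 + 1/1225150) = (-4*135*1/269 - 5263)*(-38941 + 1/1225150) = (-540/269 - 5263)*(-47708566149/1225150) = -1416287/269*(-47708566149/1225150) = 67569022025468763/329565350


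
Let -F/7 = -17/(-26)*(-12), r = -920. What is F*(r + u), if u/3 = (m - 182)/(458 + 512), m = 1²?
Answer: -318780651/6305 ≈ -50560.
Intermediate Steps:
m = 1
u = -543/970 (u = 3*((1 - 182)/(458 + 512)) = 3*(-181/970) = -543/970 ≈ -0.55979)
F = 714/13 (F = -7*(-17/(-26))*(-12) = -7*(-17*(-1/26))*(-12) = -119*(-12)/26 = -7*(-102/13) = 714/13 ≈ 54.923)
F*(r + u) = 714*(-920 - 543/970)/13 = (714/13)*(-892943/970) = -318780651/6305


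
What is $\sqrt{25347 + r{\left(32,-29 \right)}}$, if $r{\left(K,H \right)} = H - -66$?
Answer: $2 \sqrt{6346} \approx 159.32$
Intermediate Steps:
$r{\left(K,H \right)} = 66 + H$ ($r{\left(K,H \right)} = H + 66 = 66 + H$)
$\sqrt{25347 + r{\left(32,-29 \right)}} = \sqrt{25347 + \left(66 - 29\right)} = \sqrt{25347 + 37} = \sqrt{25384} = 2 \sqrt{6346}$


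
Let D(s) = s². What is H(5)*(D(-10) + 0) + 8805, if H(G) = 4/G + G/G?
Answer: 8985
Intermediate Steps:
H(G) = 1 + 4/G (H(G) = 4/G + 1 = 1 + 4/G)
H(5)*(D(-10) + 0) + 8805 = ((4 + 5)/5)*((-10)² + 0) + 8805 = ((⅕)*9)*(100 + 0) + 8805 = (9/5)*100 + 8805 = 180 + 8805 = 8985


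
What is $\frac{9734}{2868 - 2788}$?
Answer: $\frac{4867}{40} \approx 121.68$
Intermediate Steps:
$\frac{9734}{2868 - 2788} = \frac{9734}{80} = 9734 \cdot \frac{1}{80} = \frac{4867}{40}$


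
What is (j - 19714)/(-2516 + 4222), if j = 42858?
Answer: 11572/853 ≈ 13.566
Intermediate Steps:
(j - 19714)/(-2516 + 4222) = (42858 - 19714)/(-2516 + 4222) = 23144/1706 = 23144*(1/1706) = 11572/853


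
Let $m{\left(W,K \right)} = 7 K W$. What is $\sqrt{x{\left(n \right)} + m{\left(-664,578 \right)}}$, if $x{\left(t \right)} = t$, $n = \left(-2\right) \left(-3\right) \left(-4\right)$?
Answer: $2 i \sqrt{671642} \approx 1639.1 i$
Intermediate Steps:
$m{\left(W,K \right)} = 7 K W$
$n = -24$ ($n = 6 \left(-4\right) = -24$)
$\sqrt{x{\left(n \right)} + m{\left(-664,578 \right)}} = \sqrt{-24 + 7 \cdot 578 \left(-664\right)} = \sqrt{-24 - 2686544} = \sqrt{-2686568} = 2 i \sqrt{671642}$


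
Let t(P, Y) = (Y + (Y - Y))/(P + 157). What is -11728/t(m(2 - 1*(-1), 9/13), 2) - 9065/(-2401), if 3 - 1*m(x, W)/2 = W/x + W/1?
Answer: -601966515/637 ≈ -9.4500e+5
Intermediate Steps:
m(x, W) = 6 - 2*W - 2*W/x (m(x, W) = 6 - 2*(W/x + W/1) = 6 - 2*(W/x + W*1) = 6 - 2*(W/x + W) = 6 - 2*(W + W/x) = 6 + (-2*W - 2*W/x) = 6 - 2*W - 2*W/x)
t(P, Y) = Y/(157 + P) (t(P, Y) = (Y + 0)/(157 + P) = Y/(157 + P))
-11728/t(m(2 - 1*(-1), 9/13), 2) - 9065/(-2401) = -(12320264/13 - 105552/(13*(2 - 1*(-1)))) - 9065/(-2401) = -(12320264/13 - 105552/(13*(2 + 1))) - 9065*(-1/2401) = -11728/(2/(157 + (6 - 2*9/13 - 2*9/13/3))) + 185/49 = -11728/(2/(157 + (6 - 18/13 - 2*9/13*⅓))) + 185/49 = -11728/(2/(157 + (6 - 18/13 - 6/13))) + 185/49 = -11728/(2/(157 + 54/13)) + 185/49 = -11728/(2/(2095/13)) + 185/49 = -11728/(2*(13/2095)) + 185/49 = -11728/26/2095 + 185/49 = -11728*2095/26 + 185/49 = -12285080/13 + 185/49 = -601966515/637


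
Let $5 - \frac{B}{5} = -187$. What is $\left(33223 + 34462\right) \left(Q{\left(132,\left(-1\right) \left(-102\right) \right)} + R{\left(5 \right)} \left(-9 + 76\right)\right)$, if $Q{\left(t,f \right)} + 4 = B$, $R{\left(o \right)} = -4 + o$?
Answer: $69241755$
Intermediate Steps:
$B = 960$ ($B = 25 - -935 = 25 + 935 = 960$)
$Q{\left(t,f \right)} = 956$ ($Q{\left(t,f \right)} = -4 + 960 = 956$)
$\left(33223 + 34462\right) \left(Q{\left(132,\left(-1\right) \left(-102\right) \right)} + R{\left(5 \right)} \left(-9 + 76\right)\right) = \left(33223 + 34462\right) \left(956 + \left(-4 + 5\right) \left(-9 + 76\right)\right) = 67685 \left(956 + 1 \cdot 67\right) = 67685 \left(956 + 67\right) = 67685 \cdot 1023 = 69241755$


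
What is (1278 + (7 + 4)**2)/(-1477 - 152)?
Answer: -1399/1629 ≈ -0.85881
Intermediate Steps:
(1278 + (7 + 4)**2)/(-1477 - 152) = (1278 + 11**2)/(-1629) = (1278 + 121)*(-1/1629) = 1399*(-1/1629) = -1399/1629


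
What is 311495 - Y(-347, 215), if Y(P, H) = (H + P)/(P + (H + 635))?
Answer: 156682117/503 ≈ 3.1150e+5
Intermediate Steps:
Y(P, H) = (H + P)/(635 + H + P) (Y(P, H) = (H + P)/(P + (635 + H)) = (H + P)/(635 + H + P))
311495 - Y(-347, 215) = 311495 - (215 - 347)/(635 + 215 - 347) = 311495 - (-132)/503 = 311495 - 1*(-132/503) = 311495 + 132/503 = 156682117/503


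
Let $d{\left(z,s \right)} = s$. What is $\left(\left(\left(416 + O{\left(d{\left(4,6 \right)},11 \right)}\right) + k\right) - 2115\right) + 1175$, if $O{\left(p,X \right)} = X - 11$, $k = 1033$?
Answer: $509$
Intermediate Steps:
$O{\left(p,X \right)} = -11 + X$ ($O{\left(p,X \right)} = X - 11 = -11 + X$)
$\left(\left(\left(416 + O{\left(d{\left(4,6 \right)},11 \right)}\right) + k\right) - 2115\right) + 1175 = \left(\left(\left(416 + \left(-11 + 11\right)\right) + 1033\right) - 2115\right) + 1175 = \left(\left(\left(416 + 0\right) + 1033\right) - 2115\right) + 1175 = \left(\left(416 + 1033\right) - 2115\right) + 1175 = \left(1449 - 2115\right) + 1175 = -666 + 1175 = 509$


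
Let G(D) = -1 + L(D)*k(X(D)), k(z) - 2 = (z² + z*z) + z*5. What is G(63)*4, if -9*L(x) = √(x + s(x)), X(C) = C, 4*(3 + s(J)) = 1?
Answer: -4 - 16510*√241/9 ≈ -28482.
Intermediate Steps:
s(J) = -11/4 (s(J) = -3 + (¼)*1 = -3 + ¼ = -11/4)
k(z) = 2 + 2*z² + 5*z (k(z) = 2 + ((z² + z*z) + z*5) = 2 + ((z² + z²) + 5*z) = 2 + (2*z² + 5*z) = 2 + 2*z² + 5*z)
L(x) = -√(-11/4 + x)/9 (L(x) = -√(x - 11/4)/9 = -√(-11/4 + x)/9)
G(D) = -1 - √(-11 + 4*D)*(2 + 2*D² + 5*D)/18 (G(D) = -1 + (-√(-11 + 4*D)/18)*(2 + 2*D² + 5*D) = -1 - √(-11 + 4*D)*(2 + 2*D² + 5*D)/18)
G(63)*4 = (-1 - √(-11 + 4*63)*(2 + 2*63² + 5*63)/18)*4 = (-1 - √(-11 + 252)*(2 + 2*3969 + 315)/18)*4 = (-1 - √241*(2 + 7938 + 315)/18)*4 = (-1 - 1/18*√241*8255)*4 = (-1 - 8255*√241/18)*4 = -4 - 16510*√241/9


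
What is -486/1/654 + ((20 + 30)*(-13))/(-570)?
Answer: 2468/6213 ≈ 0.39723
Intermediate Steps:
-486/1/654 + ((20 + 30)*(-13))/(-570) = -486*(1/654) + (50*(-13))*(-1/570) = -81*6*(1/654) - 650*(-1/570) = -486*1/654 + 65/57 = -81/109 + 65/57 = 2468/6213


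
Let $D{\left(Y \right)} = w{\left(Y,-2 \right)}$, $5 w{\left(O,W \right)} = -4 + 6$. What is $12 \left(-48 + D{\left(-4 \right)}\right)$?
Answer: $- \frac{2856}{5} \approx -571.2$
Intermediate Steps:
$w{\left(O,W \right)} = \frac{2}{5}$ ($w{\left(O,W \right)} = \frac{-4 + 6}{5} = \frac{1}{5} \cdot 2 = \frac{2}{5}$)
$D{\left(Y \right)} = \frac{2}{5}$
$12 \left(-48 + D{\left(-4 \right)}\right) = 12 \left(-48 + \frac{2}{5}\right) = 12 \left(- \frac{238}{5}\right) = - \frac{2856}{5}$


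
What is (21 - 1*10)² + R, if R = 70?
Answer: 191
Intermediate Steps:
(21 - 1*10)² + R = (21 - 1*10)² + 70 = (21 - 10)² + 70 = 11² + 70 = 121 + 70 = 191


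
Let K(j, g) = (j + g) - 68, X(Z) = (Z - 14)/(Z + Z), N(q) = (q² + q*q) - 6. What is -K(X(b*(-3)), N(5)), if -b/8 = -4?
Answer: 2249/96 ≈ 23.427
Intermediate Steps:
b = 32 (b = -8*(-4) = 32)
N(q) = -6 + 2*q² (N(q) = (q² + q²) - 6 = 2*q² - 6 = -6 + 2*q²)
X(Z) = (-14 + Z)/(2*Z) (X(Z) = (-14 + Z)/((2*Z)) = (-14 + Z)*(1/(2*Z)) = (-14 + Z)/(2*Z))
K(j, g) = -68 + g + j (K(j, g) = (g + j) - 68 = -68 + g + j)
-K(X(b*(-3)), N(5)) = -(-68 + (-6 + 2*5²) + (-14 + 32*(-3))/(2*((32*(-3))))) = -(-68 + (-6 + 2*25) + (½)*(-14 - 96)/(-96)) = -(-68 + (-6 + 50) + (½)*(-1/96)*(-110)) = -(-68 + 44 + 55/96) = -1*(-2249/96) = 2249/96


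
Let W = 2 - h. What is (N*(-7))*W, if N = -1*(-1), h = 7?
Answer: 35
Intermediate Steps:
N = 1
W = -5 (W = 2 - 1*7 = 2 - 7 = -5)
(N*(-7))*W = (1*(-7))*(-5) = -7*(-5) = 35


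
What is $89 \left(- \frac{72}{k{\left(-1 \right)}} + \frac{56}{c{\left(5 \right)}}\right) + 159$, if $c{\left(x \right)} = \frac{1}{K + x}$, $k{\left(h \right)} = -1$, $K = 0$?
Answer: $31487$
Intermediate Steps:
$c{\left(x \right)} = \frac{1}{x}$ ($c{\left(x \right)} = \frac{1}{0 + x} = \frac{1}{x}$)
$89 \left(- \frac{72}{k{\left(-1 \right)}} + \frac{56}{c{\left(5 \right)}}\right) + 159 = 89 \left(- \frac{72}{-1} + \frac{56}{\frac{1}{5}}\right) + 159 = 89 \left(\left(-72\right) \left(-1\right) + 56 \frac{1}{\frac{1}{5}}\right) + 159 = 89 \left(72 + 56 \cdot 5\right) + 159 = 89 \left(72 + 280\right) + 159 = 89 \cdot 352 + 159 = 31328 + 159 = 31487$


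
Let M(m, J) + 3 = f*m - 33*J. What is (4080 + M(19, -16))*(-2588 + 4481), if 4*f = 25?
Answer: 35768235/4 ≈ 8.9421e+6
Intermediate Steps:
f = 25/4 (f = (¼)*25 = 25/4 ≈ 6.2500)
M(m, J) = -3 - 33*J + 25*m/4 (M(m, J) = -3 + (25*m/4 - 33*J) = -3 + (-33*J + 25*m/4) = -3 - 33*J + 25*m/4)
(4080 + M(19, -16))*(-2588 + 4481) = (4080 + (-3 - 33*(-16) + (25/4)*19))*(-2588 + 4481) = (4080 + (-3 + 528 + 475/4))*1893 = (4080 + 2575/4)*1893 = (18895/4)*1893 = 35768235/4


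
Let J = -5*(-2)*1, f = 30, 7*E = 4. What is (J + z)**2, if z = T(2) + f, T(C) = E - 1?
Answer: 76729/49 ≈ 1565.9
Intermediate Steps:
E = 4/7 (E = (1/7)*4 = 4/7 ≈ 0.57143)
T(C) = -3/7 (T(C) = 4/7 - 1 = -3/7)
z = 207/7 (z = -3/7 + 30 = 207/7 ≈ 29.571)
J = 10 (J = 10*1 = 10)
(J + z)**2 = (10 + 207/7)**2 = (277/7)**2 = 76729/49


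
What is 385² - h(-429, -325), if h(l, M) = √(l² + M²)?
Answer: 148225 - 13*√1714 ≈ 1.4769e+5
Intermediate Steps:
h(l, M) = √(M² + l²)
385² - h(-429, -325) = 385² - √((-325)² + (-429)²) = 148225 - √(105625 + 184041) = 148225 - √289666 = 148225 - 13*√1714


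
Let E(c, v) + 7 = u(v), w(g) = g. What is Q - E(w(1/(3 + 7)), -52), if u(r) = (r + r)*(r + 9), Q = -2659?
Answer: -7124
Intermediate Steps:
u(r) = 2*r*(9 + r) (u(r) = (2*r)*(9 + r) = 2*r*(9 + r))
E(c, v) = -7 + 2*v*(9 + v)
Q - E(w(1/(3 + 7)), -52) = -2659 - (-7 + 2*(-52)*(9 - 52)) = -2659 - (-7 + 2*(-52)*(-43)) = -2659 - (-7 + 4472) = -2659 - 1*4465 = -2659 - 4465 = -7124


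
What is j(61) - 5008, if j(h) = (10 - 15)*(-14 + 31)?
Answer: -5093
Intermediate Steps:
j(h) = -85 (j(h) = -5*17 = -85)
j(61) - 5008 = -85 - 5008 = -5093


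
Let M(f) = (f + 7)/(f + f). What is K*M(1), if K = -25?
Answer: -100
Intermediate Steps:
M(f) = (7 + f)/(2*f) (M(f) = (7 + f)/((2*f)) = (7 + f)*(1/(2*f)) = (7 + f)/(2*f))
K*M(1) = -25*(7 + 1)/(2*1) = -25*8/2 = -25*4 = -100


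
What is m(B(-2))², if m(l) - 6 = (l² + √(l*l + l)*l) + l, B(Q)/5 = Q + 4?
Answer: 24456 + 2320*√110 ≈ 48788.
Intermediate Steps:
B(Q) = 20 + 5*Q (B(Q) = 5*(Q + 4) = 5*(4 + Q) = 20 + 5*Q)
m(l) = 6 + l + l² + l*√(l + l²) (m(l) = 6 + ((l² + √(l*l + l)*l) + l) = 6 + ((l² + √(l² + l)*l) + l) = 6 + ((l² + √(l + l²)*l) + l) = 6 + ((l² + l*√(l + l²)) + l) = 6 + (l + l² + l*√(l + l²)) = 6 + l + l² + l*√(l + l²))
m(B(-2))² = (6 + (20 + 5*(-2)) + (20 + 5*(-2))² + (20 + 5*(-2))*√((20 + 5*(-2))*(1 + (20 + 5*(-2)))))² = (6 + (20 - 10) + (20 - 10)² + (20 - 10)*√((20 - 10)*(1 + (20 - 10))))² = (6 + 10 + 10² + 10*√(10*(1 + 10)))² = (6 + 10 + 100 + 10*√(10*11))² = (6 + 10 + 100 + 10*√110)² = (116 + 10*√110)²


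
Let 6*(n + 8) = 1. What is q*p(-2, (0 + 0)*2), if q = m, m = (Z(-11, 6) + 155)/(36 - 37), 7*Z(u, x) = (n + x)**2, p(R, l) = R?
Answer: 39181/126 ≈ 310.96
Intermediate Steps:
n = -47/6 (n = -8 + (1/6)*1 = -8 + 1/6 = -47/6 ≈ -7.8333)
Z(u, x) = (-47/6 + x)**2/7
m = -39181/252 (m = ((-47 + 6*6)**2/252 + 155)/(36 - 37) = ((-47 + 36)**2/252 + 155)/(-1) = ((1/252)*(-11)**2 + 155)*(-1) = ((1/252)*121 + 155)*(-1) = (121/252 + 155)*(-1) = (39181/252)*(-1) = -39181/252 ≈ -155.48)
q = -39181/252 ≈ -155.48
q*p(-2, (0 + 0)*2) = -39181/252*(-2) = 39181/126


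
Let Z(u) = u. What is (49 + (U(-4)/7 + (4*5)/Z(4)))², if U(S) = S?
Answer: 139876/49 ≈ 2854.6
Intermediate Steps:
(49 + (U(-4)/7 + (4*5)/Z(4)))² = (49 + (-4/7 + (4*5)/4))² = (49 + (-4*⅐ + 20*(¼)))² = (49 + (-4/7 + 5))² = (49 + 31/7)² = (374/7)² = 139876/49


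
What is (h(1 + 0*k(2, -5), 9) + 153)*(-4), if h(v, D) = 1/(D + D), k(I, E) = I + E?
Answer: -5510/9 ≈ -612.22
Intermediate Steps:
k(I, E) = E + I
h(v, D) = 1/(2*D)
(h(1 + 0*k(2, -5), 9) + 153)*(-4) = ((½)/9 + 153)*(-4) = ((½)*(⅑) + 153)*(-4) = (1/18 + 153)*(-4) = (2755/18)*(-4) = -5510/9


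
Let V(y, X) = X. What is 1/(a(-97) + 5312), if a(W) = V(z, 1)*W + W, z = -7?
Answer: 1/5118 ≈ 0.00019539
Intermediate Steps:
a(W) = 2*W (a(W) = 1*W + W = W + W = 2*W)
1/(a(-97) + 5312) = 1/(2*(-97) + 5312) = 1/(-194 + 5312) = 1/5118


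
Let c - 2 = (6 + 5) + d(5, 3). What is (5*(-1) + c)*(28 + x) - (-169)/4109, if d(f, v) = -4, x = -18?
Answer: 164529/4109 ≈ 40.041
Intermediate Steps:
c = 9 (c = 2 + ((6 + 5) - 4) = 2 + (11 - 4) = 2 + 7 = 9)
(5*(-1) + c)*(28 + x) - (-169)/4109 = (5*(-1) + 9)*(28 - 18) - (-169)/4109 = (-5 + 9)*10 - (-169)/4109 = 4*10 - 1*(-169/4109) = 40 + 169/4109 = 164529/4109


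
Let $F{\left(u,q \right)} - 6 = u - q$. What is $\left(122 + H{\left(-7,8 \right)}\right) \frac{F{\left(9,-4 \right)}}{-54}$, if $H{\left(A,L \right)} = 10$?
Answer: $- \frac{418}{9} \approx -46.444$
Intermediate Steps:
$F{\left(u,q \right)} = 6 + u - q$ ($F{\left(u,q \right)} = 6 - \left(q - u\right) = 6 + u - q$)
$\left(122 + H{\left(-7,8 \right)}\right) \frac{F{\left(9,-4 \right)}}{-54} = \left(122 + 10\right) \frac{6 + 9 - -4}{-54} = 132 \left(6 + 9 + 4\right) \left(- \frac{1}{54}\right) = 132 \cdot 19 \left(- \frac{1}{54}\right) = 132 \left(- \frac{19}{54}\right) = - \frac{418}{9}$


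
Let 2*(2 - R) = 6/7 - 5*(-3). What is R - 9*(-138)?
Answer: 17305/14 ≈ 1236.1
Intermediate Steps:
R = -83/14 (R = 2 - (6/7 - 5*(-3))/2 = 2 - (6*(⅐) + 15)/2 = 2 - (6/7 + 15)/2 = 2 - ½*111/7 = 2 - 111/14 = -83/14 ≈ -5.9286)
R - 9*(-138) = -83/14 - 9*(-138) = -83/14 + 1242 = 17305/14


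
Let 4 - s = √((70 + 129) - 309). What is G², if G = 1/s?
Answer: (4 - I*√110)⁻² ≈ -0.0059209 + 0.005285*I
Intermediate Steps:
s = 4 - I*√110 (s = 4 - √((70 + 129) - 309) = 4 - √(199 - 309) = 4 - √(-110) = 4 - I*√110 ≈ 4.0 - 10.488*I)
G = 1/(4 - I*√110) ≈ 0.031746 + 0.083239*I
G² = (2/63 + I*√110/126)²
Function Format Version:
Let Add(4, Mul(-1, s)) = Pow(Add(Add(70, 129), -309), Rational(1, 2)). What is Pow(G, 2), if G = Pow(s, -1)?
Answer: Pow(Add(4, Mul(-1, I, Pow(110, Rational(1, 2)))), -2) ≈ Add(-0.0059209, Mul(0.0052850, I))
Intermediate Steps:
s = Add(4, Mul(-1, I, Pow(110, Rational(1, 2)))) (s = Add(4, Mul(-1, Pow(Add(Add(70, 129), -309), Rational(1, 2)))) = Add(4, Mul(-1, Pow(Add(199, -309), Rational(1, 2)))) = Add(4, Mul(-1, Pow(-110, Rational(1, 2)))) = Add(4, Mul(-1, Mul(I, Pow(110, Rational(1, 2))))) = Add(4, Mul(-1, I, Pow(110, Rational(1, 2)))) ≈ Add(4.0000, Mul(-10.488, I)))
G = Pow(Add(4, Mul(-1, I, Pow(110, Rational(1, 2)))), -1) ≈ Add(0.031746, Mul(0.083239, I))
Pow(G, 2) = Pow(Add(Rational(2, 63), Mul(Rational(1, 126), I, Pow(110, Rational(1, 2)))), 2)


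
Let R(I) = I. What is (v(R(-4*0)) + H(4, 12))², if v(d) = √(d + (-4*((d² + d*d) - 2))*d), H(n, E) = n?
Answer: 16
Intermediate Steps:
v(d) = √(d + d*(8 - 8*d²)) (v(d) = √(d + (-4*((d² + d²) - 2))*d) = √(d + (-4*(2*d² - 2))*d) = √(d + (-4*(-2 + 2*d²))*d) = √(d + (8 - 8*d²)*d) = √(d + d*(8 - 8*d²)))
(v(R(-4*0)) + H(4, 12))² = (√((-4*0)*(9 - 8*(-4*0)²)) + 4)² = (√(0*(9 - 8*0²)) + 4)² = (√(0*(9 - 8*0)) + 4)² = (√(0*(9 + 0)) + 4)² = (√(0*9) + 4)² = (√0 + 4)² = (0 + 4)² = 4² = 16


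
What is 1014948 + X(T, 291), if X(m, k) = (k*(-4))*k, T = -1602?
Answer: 676224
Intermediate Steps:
X(m, k) = -4*k² (X(m, k) = (-4*k)*k = -4*k²)
1014948 + X(T, 291) = 1014948 - 4*291² = 1014948 - 4*84681 = 1014948 - 338724 = 676224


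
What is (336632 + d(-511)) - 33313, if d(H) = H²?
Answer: 564440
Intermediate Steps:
(336632 + d(-511)) - 33313 = (336632 + (-511)²) - 33313 = (336632 + 261121) - 33313 = 597753 - 33313 = 564440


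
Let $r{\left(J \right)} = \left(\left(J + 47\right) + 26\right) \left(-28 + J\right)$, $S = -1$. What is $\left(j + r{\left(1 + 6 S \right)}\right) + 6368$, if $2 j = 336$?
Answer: $4292$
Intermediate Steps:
$j = 168$ ($j = \frac{1}{2} \cdot 336 = 168$)
$r{\left(J \right)} = \left(-28 + J\right) \left(73 + J\right)$ ($r{\left(J \right)} = \left(\left(47 + J\right) + 26\right) \left(-28 + J\right) = \left(73 + J\right) \left(-28 + J\right) = \left(-28 + J\right) \left(73 + J\right)$)
$\left(j + r{\left(1 + 6 S \right)}\right) + 6368 = \left(168 + \left(-2044 + \left(1 + 6 \left(-1\right)\right)^{2} + 45 \left(1 + 6 \left(-1\right)\right)\right)\right) + 6368 = \left(168 + \left(-2044 + \left(1 - 6\right)^{2} + 45 \left(1 - 6\right)\right)\right) + 6368 = \left(168 + \left(-2044 + \left(-5\right)^{2} + 45 \left(-5\right)\right)\right) + 6368 = \left(168 - 2244\right) + 6368 = -2076 + 6368 = 4292$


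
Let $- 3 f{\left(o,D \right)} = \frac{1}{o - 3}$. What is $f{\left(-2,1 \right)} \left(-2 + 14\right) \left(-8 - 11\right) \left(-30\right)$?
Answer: $456$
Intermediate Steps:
$f{\left(o,D \right)} = - \frac{1}{3 \left(-3 + o\right)}$ ($f{\left(o,D \right)} = - \frac{1}{3 \left(o - 3\right)} = - \frac{1}{3 \left(-3 + o\right)}$)
$f{\left(-2,1 \right)} \left(-2 + 14\right) \left(-8 - 11\right) \left(-30\right) = - \frac{1}{-9 + 3 \left(-2\right)} \left(-2 + 14\right) \left(-8 - 11\right) \left(-30\right) = - \frac{1}{-9 - 6} \cdot 12 \left(-19\right) \left(-30\right) = - \frac{1}{-15} \left(-228\right) \left(-30\right) = \left(-1\right) \left(- \frac{1}{15}\right) \left(-228\right) \left(-30\right) = \frac{1}{15} \left(-228\right) \left(-30\right) = \left(- \frac{76}{5}\right) \left(-30\right) = 456$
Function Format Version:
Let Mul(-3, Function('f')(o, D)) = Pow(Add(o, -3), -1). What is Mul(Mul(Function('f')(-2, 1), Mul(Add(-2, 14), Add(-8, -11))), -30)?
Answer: 456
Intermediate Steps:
Function('f')(o, D) = Mul(Rational(-1, 3), Pow(Add(-3, o), -1)) (Function('f')(o, D) = Mul(Rational(-1, 3), Pow(Add(o, -3), -1)) = Mul(Rational(-1, 3), Pow(Add(-3, o), -1)))
Mul(Mul(Function('f')(-2, 1), Mul(Add(-2, 14), Add(-8, -11))), -30) = Mul(Mul(Mul(-1, Pow(Add(-9, Mul(3, -2)), -1)), Mul(Add(-2, 14), Add(-8, -11))), -30) = Mul(Mul(Mul(-1, Pow(Add(-9, -6), -1)), Mul(12, -19)), -30) = Mul(Mul(Mul(-1, Pow(-15, -1)), -228), -30) = Mul(Mul(Mul(-1, Rational(-1, 15)), -228), -30) = Mul(Mul(Rational(1, 15), -228), -30) = Mul(Rational(-76, 5), -30) = 456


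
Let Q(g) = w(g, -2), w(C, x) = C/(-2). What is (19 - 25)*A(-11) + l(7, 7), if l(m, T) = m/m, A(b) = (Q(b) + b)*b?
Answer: -362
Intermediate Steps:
w(C, x) = -C/2 (w(C, x) = C*(-1/2) = -C/2)
Q(g) = -g/2
A(b) = b**2/2 (A(b) = (-b/2 + b)*b = (b/2)*b = b**2/2)
l(m, T) = 1
(19 - 25)*A(-11) + l(7, 7) = (19 - 25)*((1/2)*(-11)**2) + 1 = -3*121 + 1 = -6*121/2 + 1 = -363 + 1 = -362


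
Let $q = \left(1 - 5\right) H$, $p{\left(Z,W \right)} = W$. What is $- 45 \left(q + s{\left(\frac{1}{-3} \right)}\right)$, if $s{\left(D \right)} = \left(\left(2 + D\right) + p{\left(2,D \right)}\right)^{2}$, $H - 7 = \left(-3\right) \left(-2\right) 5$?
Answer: $6580$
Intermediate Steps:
$H = 37$ ($H = 7 + \left(-3\right) \left(-2\right) 5 = 7 + 6 \cdot 5 = 7 + 30 = 37$)
$s{\left(D \right)} = \left(2 + 2 D\right)^{2}$ ($s{\left(D \right)} = \left(\left(2 + D\right) + D\right)^{2} = \left(2 + 2 D\right)^{2}$)
$q = -148$ ($q = \left(1 - 5\right) 37 = \left(-4\right) 37 = -148$)
$- 45 \left(q + s{\left(\frac{1}{-3} \right)}\right) = - 45 \left(-148 + 4 \left(1 + \frac{1}{-3}\right)^{2}\right) = - 45 \left(-148 + 4 \left(1 - \frac{1}{3}\right)^{2}\right) = - 45 \left(-148 + 4 \left(\frac{2}{3}\right)^{2}\right) = - 45 \left(-148 + 4 \cdot \frac{4}{9}\right) = - 45 \left(-148 + \frac{16}{9}\right) = \left(-45\right) \left(- \frac{1316}{9}\right) = 6580$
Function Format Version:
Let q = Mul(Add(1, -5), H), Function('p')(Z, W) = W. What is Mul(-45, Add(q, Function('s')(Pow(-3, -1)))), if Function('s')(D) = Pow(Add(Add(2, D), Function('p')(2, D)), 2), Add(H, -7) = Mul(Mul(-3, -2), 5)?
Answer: 6580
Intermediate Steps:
H = 37 (H = Add(7, Mul(Mul(-3, -2), 5)) = Add(7, Mul(6, 5)) = Add(7, 30) = 37)
Function('s')(D) = Pow(Add(2, Mul(2, D)), 2) (Function('s')(D) = Pow(Add(Add(2, D), D), 2) = Pow(Add(2, Mul(2, D)), 2))
q = -148 (q = Mul(Add(1, -5), 37) = Mul(-4, 37) = -148)
Mul(-45, Add(q, Function('s')(Pow(-3, -1)))) = Mul(-45, Add(-148, Mul(4, Pow(Add(1, Pow(-3, -1)), 2)))) = Mul(-45, Add(-148, Mul(4, Pow(Add(1, Rational(-1, 3)), 2)))) = Mul(-45, Add(-148, Mul(4, Pow(Rational(2, 3), 2)))) = Mul(-45, Add(-148, Mul(4, Rational(4, 9)))) = Mul(-45, Add(-148, Rational(16, 9))) = Mul(-45, Rational(-1316, 9)) = 6580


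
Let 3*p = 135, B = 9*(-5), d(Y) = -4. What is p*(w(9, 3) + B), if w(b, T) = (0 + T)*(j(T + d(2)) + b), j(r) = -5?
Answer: -1485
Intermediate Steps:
B = -45
w(b, T) = T*(-5 + b) (w(b, T) = (0 + T)*(-5 + b) = T*(-5 + b))
p = 45 (p = (⅓)*135 = 45)
p*(w(9, 3) + B) = 45*(3*(-5 + 9) - 45) = 45*(3*4 - 45) = 45*(12 - 45) = 45*(-33) = -1485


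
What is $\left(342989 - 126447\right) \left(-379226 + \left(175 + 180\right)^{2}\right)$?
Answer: $-54828650942$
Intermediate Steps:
$\left(342989 - 126447\right) \left(-379226 + \left(175 + 180\right)^{2}\right) = 216542 \left(-379226 + 355^{2}\right) = 216542 \left(-379226 + 126025\right) = 216542 \left(-253201\right) = -54828650942$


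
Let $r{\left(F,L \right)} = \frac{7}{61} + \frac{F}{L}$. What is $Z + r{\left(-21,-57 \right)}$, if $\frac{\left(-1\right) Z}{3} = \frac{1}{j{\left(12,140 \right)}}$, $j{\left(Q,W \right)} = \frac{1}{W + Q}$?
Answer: $- \frac{527944}{1159} \approx -455.52$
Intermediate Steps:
$j{\left(Q,W \right)} = \frac{1}{Q + W}$
$r{\left(F,L \right)} = \frac{7}{61} + \frac{F}{L}$ ($r{\left(F,L \right)} = 7 \cdot \frac{1}{61} + \frac{F}{L} = \frac{7}{61} + \frac{F}{L}$)
$Z = -456$ ($Z = - \frac{3}{\frac{1}{12 + 140}} = - \frac{3}{\frac{1}{152}} = - 3 \frac{1}{\frac{1}{152}} = \left(-3\right) 152 = -456$)
$Z + r{\left(-21,-57 \right)} = -456 - \left(- \frac{7}{61} + \frac{21}{-57}\right) = -456 + \left(\frac{7}{61} - - \frac{7}{19}\right) = -456 + \left(\frac{7}{61} + \frac{7}{19}\right) = -456 + \frac{560}{1159} = - \frac{527944}{1159}$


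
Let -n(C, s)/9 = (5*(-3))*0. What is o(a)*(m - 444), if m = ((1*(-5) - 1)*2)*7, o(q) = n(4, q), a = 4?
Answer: 0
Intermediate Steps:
n(C, s) = 0 (n(C, s) = -9*5*(-3)*0 = -(-135)*0 = -9*0 = 0)
o(q) = 0
m = -84 (m = ((-5 - 1)*2)*7 = -6*2*7 = -12*7 = -84)
o(a)*(m - 444) = 0*(-84 - 444) = 0*(-528) = 0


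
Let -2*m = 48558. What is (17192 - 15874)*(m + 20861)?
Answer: -4504924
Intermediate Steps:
m = -24279 (m = -½*48558 = -24279)
(17192 - 15874)*(m + 20861) = (17192 - 15874)*(-24279 + 20861) = 1318*(-3418) = -4504924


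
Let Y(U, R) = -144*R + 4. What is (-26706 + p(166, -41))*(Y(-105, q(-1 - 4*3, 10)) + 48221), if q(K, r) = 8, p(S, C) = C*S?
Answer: -1577510376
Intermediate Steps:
Y(U, R) = 4 - 144*R
(-26706 + p(166, -41))*(Y(-105, q(-1 - 4*3, 10)) + 48221) = (-26706 - 41*166)*((4 - 144*8) + 48221) = (-26706 - 6806)*((4 - 1152) + 48221) = -33512*(-1148 + 48221) = -33512*47073 = -1577510376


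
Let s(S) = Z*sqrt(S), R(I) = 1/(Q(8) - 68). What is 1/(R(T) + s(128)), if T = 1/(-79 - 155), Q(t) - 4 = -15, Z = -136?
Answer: 79/14775492607 - 6790208*sqrt(2)/14775492607 ≈ -0.00064991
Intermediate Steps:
Q(t) = -11 (Q(t) = 4 - 15 = -11)
T = -1/234 (T = 1/(-234) = -1/234 ≈ -0.0042735)
R(I) = -1/79 (R(I) = 1/(-11 - 68) = 1/(-79) = -1/79)
s(S) = -136*sqrt(S)
1/(R(T) + s(128)) = 1/(-1/79 - 1088*sqrt(2))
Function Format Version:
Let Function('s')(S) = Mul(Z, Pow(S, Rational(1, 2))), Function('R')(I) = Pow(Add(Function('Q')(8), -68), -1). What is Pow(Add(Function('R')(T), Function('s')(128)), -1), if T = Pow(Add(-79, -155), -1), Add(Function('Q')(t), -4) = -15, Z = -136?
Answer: Add(Rational(79, 14775492607), Mul(Rational(-6790208, 14775492607), Pow(2, Rational(1, 2)))) ≈ -0.00064991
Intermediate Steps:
Function('Q')(t) = -11 (Function('Q')(t) = Add(4, -15) = -11)
T = Rational(-1, 234) (T = Pow(-234, -1) = Rational(-1, 234) ≈ -0.0042735)
Function('R')(I) = Rational(-1, 79) (Function('R')(I) = Pow(Add(-11, -68), -1) = Pow(-79, -1) = Rational(-1, 79))
Function('s')(S) = Mul(-136, Pow(S, Rational(1, 2)))
Pow(Add(Function('R')(T), Function('s')(128)), -1) = Pow(Add(Rational(-1, 79), Mul(-136, Pow(128, Rational(1, 2)))), -1) = Pow(Add(Rational(-1, 79), Mul(-136, Mul(8, Pow(2, Rational(1, 2))))), -1) = Pow(Add(Rational(-1, 79), Mul(-1088, Pow(2, Rational(1, 2)))), -1)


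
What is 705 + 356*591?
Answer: 211101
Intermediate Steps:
705 + 356*591 = 705 + 210396 = 211101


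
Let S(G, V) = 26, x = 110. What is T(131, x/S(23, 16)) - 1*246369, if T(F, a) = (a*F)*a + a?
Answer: -41239371/169 ≈ -2.4402e+5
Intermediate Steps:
T(F, a) = a + F*a² (T(F, a) = (F*a)*a + a = F*a² + a = a + F*a²)
T(131, x/S(23, 16)) - 1*246369 = (110/26)*(1 + 131*(110/26)) - 1*246369 = (110*(1/26))*(1 + 131*(110*(1/26))) - 246369 = 55*(1 + 131*(55/13))/13 - 246369 = 55*(1 + 7205/13)/13 - 246369 = (55/13)*(7218/13) - 246369 = 396990/169 - 246369 = -41239371/169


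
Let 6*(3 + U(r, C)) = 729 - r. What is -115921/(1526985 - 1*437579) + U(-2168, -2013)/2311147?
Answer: -401081607112/3776666113023 ≈ -0.10620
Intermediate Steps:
U(r, C) = 237/2 - r/6 (U(r, C) = -3 + (729 - r)/6 = -3 + (243/2 - r/6) = 237/2 - r/6)
-115921/(1526985 - 1*437579) + U(-2168, -2013)/2311147 = -115921/(1526985 - 1*437579) + (237/2 - 1/6*(-2168))/2311147 = -115921/(1526985 - 437579) + (237/2 + 1084/3)*(1/2311147) = -115921/1089406 + (2879/6)*(1/2311147) = -115921*1/1089406 + 2879/13866882 = -115921/1089406 + 2879/13866882 = -401081607112/3776666113023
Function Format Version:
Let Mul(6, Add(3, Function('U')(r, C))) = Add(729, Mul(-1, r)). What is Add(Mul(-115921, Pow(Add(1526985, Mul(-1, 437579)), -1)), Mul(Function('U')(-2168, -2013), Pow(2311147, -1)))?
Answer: Rational(-401081607112, 3776666113023) ≈ -0.10620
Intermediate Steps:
Function('U')(r, C) = Add(Rational(237, 2), Mul(Rational(-1, 6), r)) (Function('U')(r, C) = Add(-3, Mul(Rational(1, 6), Add(729, Mul(-1, r)))) = Add(-3, Add(Rational(243, 2), Mul(Rational(-1, 6), r))) = Add(Rational(237, 2), Mul(Rational(-1, 6), r)))
Add(Mul(-115921, Pow(Add(1526985, Mul(-1, 437579)), -1)), Mul(Function('U')(-2168, -2013), Pow(2311147, -1))) = Add(Mul(-115921, Pow(Add(1526985, Mul(-1, 437579)), -1)), Mul(Add(Rational(237, 2), Mul(Rational(-1, 6), -2168)), Pow(2311147, -1))) = Add(Mul(-115921, Pow(Add(1526985, -437579), -1)), Mul(Add(Rational(237, 2), Rational(1084, 3)), Rational(1, 2311147))) = Add(Mul(-115921, Pow(1089406, -1)), Mul(Rational(2879, 6), Rational(1, 2311147))) = Add(Mul(-115921, Rational(1, 1089406)), Rational(2879, 13866882)) = Add(Rational(-115921, 1089406), Rational(2879, 13866882)) = Rational(-401081607112, 3776666113023)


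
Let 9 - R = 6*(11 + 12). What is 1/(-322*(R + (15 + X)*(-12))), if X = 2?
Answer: 1/107226 ≈ 9.3261e-6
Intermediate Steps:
R = -129 (R = 9 - 6*(11 + 12) = 9 - 6*23 = 9 - 1*138 = 9 - 138 = -129)
1/(-322*(R + (15 + X)*(-12))) = 1/(-322*(-129 + (15 + 2)*(-12))) = 1/(-322*(-129 + 17*(-12))) = 1/(-322*(-129 - 204)) = 1/(-322*(-333)) = 1/107226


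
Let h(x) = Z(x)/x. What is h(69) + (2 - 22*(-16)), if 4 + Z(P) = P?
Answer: 24491/69 ≈ 354.94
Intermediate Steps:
Z(P) = -4 + P
h(x) = (-4 + x)/x
h(69) + (2 - 22*(-16)) = (-4 + 69)/69 + (2 - 22*(-16)) = (1/69)*65 + (2 + 352) = 65/69 + 354 = 24491/69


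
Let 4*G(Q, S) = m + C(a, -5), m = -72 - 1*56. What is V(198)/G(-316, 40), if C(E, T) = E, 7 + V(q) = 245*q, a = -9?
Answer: -194012/137 ≈ -1416.1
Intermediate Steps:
m = -128 (m = -72 - 56 = -128)
V(q) = -7 + 245*q
G(Q, S) = -137/4 (G(Q, S) = (-128 - 9)/4 = (¼)*(-137) = -137/4)
V(198)/G(-316, 40) = (-7 + 245*198)/(-137/4) = (-7 + 48510)*(-4/137) = 48503*(-4/137) = -194012/137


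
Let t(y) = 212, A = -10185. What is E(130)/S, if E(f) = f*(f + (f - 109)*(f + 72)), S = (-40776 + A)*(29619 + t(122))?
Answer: -568360/1520217591 ≈ -0.00037387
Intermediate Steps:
S = -1520217591 (S = (-40776 - 10185)*(29619 + 212) = -50961*29831 = -1520217591)
E(f) = f*(f + (-109 + f)*(72 + f))
E(130)/S = (130*(-7848 + 130² - 36*130))/(-1520217591) = (130*(-7848 + 16900 - 4680))*(-1/1520217591) = (130*4372)*(-1/1520217591) = 568360*(-1/1520217591) = -568360/1520217591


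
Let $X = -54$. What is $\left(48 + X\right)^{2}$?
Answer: $36$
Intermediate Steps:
$\left(48 + X\right)^{2} = \left(48 - 54\right)^{2} = \left(-6\right)^{2} = 36$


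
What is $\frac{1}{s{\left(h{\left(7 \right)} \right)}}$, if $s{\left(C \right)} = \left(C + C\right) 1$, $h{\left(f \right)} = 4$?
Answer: $\frac{1}{8} \approx 0.125$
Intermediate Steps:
$s{\left(C \right)} = 2 C$ ($s{\left(C \right)} = 2 C 1 = 2 C$)
$\frac{1}{s{\left(h{\left(7 \right)} \right)}} = \frac{1}{2 \cdot 4} = \frac{1}{8}$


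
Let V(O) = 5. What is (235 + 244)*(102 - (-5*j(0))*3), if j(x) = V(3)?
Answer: 84783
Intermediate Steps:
j(x) = 5
(235 + 244)*(102 - (-5*j(0))*3) = (235 + 244)*(102 - (-5*5)*3) = 479*(102 - (-25)*3) = 479*(102 - 1*(-75)) = 479*(102 + 75) = 479*177 = 84783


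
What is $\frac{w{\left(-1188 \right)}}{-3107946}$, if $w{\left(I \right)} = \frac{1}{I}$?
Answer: $\frac{1}{3692239848} \approx 2.7084 \cdot 10^{-10}$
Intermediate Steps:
$\frac{w{\left(-1188 \right)}}{-3107946} = \frac{1}{\left(-1188\right) \left(-3107946\right)} = \left(- \frac{1}{1188}\right) \left(- \frac{1}{3107946}\right) = \frac{1}{3692239848}$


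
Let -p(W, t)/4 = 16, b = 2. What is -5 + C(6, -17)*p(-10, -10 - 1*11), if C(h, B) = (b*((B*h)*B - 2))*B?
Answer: 3768827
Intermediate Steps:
p(W, t) = -64 (p(W, t) = -4*16 = -64)
C(h, B) = B*(-4 + 2*h*B²) (C(h, B) = (2*((B*h)*B - 2))*B = (2*(h*B² - 2))*B = (2*(-2 + h*B²))*B = (-4 + 2*h*B²)*B = B*(-4 + 2*h*B²))
-5 + C(6, -17)*p(-10, -10 - 1*11) = -5 + (2*(-17)*(-2 + 6*(-17)²))*(-64) = -5 + (2*(-17)*(-2 + 6*289))*(-64) = -5 + (2*(-17)*(-2 + 1734))*(-64) = -5 + (2*(-17)*1732)*(-64) = -5 - 58888*(-64) = -5 + 3768832 = 3768827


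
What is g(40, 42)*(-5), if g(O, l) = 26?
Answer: -130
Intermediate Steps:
g(40, 42)*(-5) = 26*(-5) = -130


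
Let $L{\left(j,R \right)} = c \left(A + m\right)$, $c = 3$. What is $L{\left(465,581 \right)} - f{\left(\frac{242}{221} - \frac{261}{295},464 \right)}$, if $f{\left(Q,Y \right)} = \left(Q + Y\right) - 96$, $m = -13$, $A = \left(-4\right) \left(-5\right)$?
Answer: $- \frac{22636374}{65195} \approx -347.21$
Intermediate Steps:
$A = 20$
$f{\left(Q,Y \right)} = -96 + Q + Y$
$L{\left(j,R \right)} = 21$ ($L{\left(j,R \right)} = 3 \left(20 - 13\right) = 3 \cdot 7 = 21$)
$L{\left(465,581 \right)} - f{\left(\frac{242}{221} - \frac{261}{295},464 \right)} = 21 - \left(-96 + \left(\frac{242}{221} - \frac{261}{295}\right) + 464\right) = 21 - \left(-96 + \frac{13709}{65195} + 464\right) = 21 - \frac{24005469}{65195} = - \frac{22636374}{65195}$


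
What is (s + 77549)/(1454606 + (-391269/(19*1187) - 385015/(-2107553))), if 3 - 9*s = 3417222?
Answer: -7180652810798439/34569498441458396 ≈ -0.20772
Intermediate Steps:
s = -379691 (s = ⅓ - ⅑*3417222 = ⅓ - 1139074/3 = -379691)
(s + 77549)/(1454606 + (-391269/(19*1187) - 385015/(-2107553))) = (-379691 + 77549)/(1454606 + (-391269/(19*1187) - 385015/(-2107553))) = -302142/(1454606 + (-391269/22553 - 385015*(-1/2107553))) = -302142/(1454606 + (-391269*1/22553 + 385015/2107553)) = -302142/(1454606 + (-391269/22553 + 385015/2107553)) = -302142/(1454606 - 815936911462/47531642809) = -302142/69138996882916792/47531642809 = -302142*47531642809/69138996882916792 = -7180652810798439/34569498441458396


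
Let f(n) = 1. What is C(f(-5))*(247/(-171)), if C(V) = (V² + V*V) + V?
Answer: -13/3 ≈ -4.3333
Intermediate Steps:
C(V) = V + 2*V² (C(V) = (V² + V²) + V = 2*V² + V = V + 2*V²)
C(f(-5))*(247/(-171)) = (1*(1 + 2*1))*(247/(-171)) = (1*(1 + 2))*(247*(-1/171)) = (1*3)*(-13/9) = 3*(-13/9) = -13/3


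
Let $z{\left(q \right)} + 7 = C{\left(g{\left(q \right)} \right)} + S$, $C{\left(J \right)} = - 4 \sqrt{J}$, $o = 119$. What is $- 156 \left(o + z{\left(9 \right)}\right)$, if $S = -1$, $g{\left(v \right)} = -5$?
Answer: $-17316 + 624 i \sqrt{5} \approx -17316.0 + 1395.3 i$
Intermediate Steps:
$z{\left(q \right)} = -8 - 4 i \sqrt{5}$ ($z{\left(q \right)} = -7 - \left(1 + 4 \sqrt{-5}\right) = -7 - \left(1 + 4 i \sqrt{5}\right) = -8 - 4 i \sqrt{5}$)
$- 156 \left(o + z{\left(9 \right)}\right) = - 156 \left(119 - \left(8 + 4 i \sqrt{5}\right)\right) = - 156 \left(111 - 4 i \sqrt{5}\right) = -17316 + 624 i \sqrt{5}$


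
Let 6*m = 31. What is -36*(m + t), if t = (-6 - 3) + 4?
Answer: -6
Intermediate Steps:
m = 31/6 (m = (⅙)*31 = 31/6 ≈ 5.1667)
t = -5 (t = -9 + 4 = -5)
-36*(m + t) = -36*(31/6 - 5) = -36*⅙ = -6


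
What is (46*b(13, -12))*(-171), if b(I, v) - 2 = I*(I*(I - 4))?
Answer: -11979918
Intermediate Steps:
b(I, v) = 2 + I²*(-4 + I) (b(I, v) = 2 + I*(I*(I - 4)) = 2 + I*(I*(-4 + I)) = 2 + I²*(-4 + I))
(46*b(13, -12))*(-171) = (46*(2 + 13³ - 4*13²))*(-171) = (46*(2 + 2197 - 4*169))*(-171) = (46*(2 + 2197 - 676))*(-171) = (46*1523)*(-171) = 70058*(-171) = -11979918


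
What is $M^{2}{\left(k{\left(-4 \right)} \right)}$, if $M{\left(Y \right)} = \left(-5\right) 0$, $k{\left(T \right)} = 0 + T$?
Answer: $0$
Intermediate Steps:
$k{\left(T \right)} = T$
$M{\left(Y \right)} = 0$
$M^{2}{\left(k{\left(-4 \right)} \right)} = 0^{2} = 0$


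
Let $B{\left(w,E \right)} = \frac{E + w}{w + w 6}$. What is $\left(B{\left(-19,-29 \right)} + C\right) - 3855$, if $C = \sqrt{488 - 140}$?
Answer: $- \frac{512667}{133} + 2 \sqrt{87} \approx -3836.0$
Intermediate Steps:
$B{\left(w,E \right)} = \frac{E + w}{7 w}$ ($B{\left(w,E \right)} = \frac{E + w}{w + 6 w} = \frac{E + w}{7 w}$)
$C = 2 \sqrt{87}$ ($C = \sqrt{348} = 2 \sqrt{87} \approx 18.655$)
$\left(B{\left(-19,-29 \right)} + C\right) - 3855 = \left(\frac{-29 - 19}{7 \left(-19\right)} + 2 \sqrt{87}\right) - 3855 = \left(\frac{1}{7} \left(- \frac{1}{19}\right) \left(-48\right) + 2 \sqrt{87}\right) - 3855 = \left(\frac{48}{133} + 2 \sqrt{87}\right) - 3855 = - \frac{512667}{133} + 2 \sqrt{87}$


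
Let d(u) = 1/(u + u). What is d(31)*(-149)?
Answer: -149/62 ≈ -2.4032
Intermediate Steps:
d(u) = 1/(2*u)
d(31)*(-149) = ((½)/31)*(-149) = ((½)*(1/31))*(-149) = (1/62)*(-149) = -149/62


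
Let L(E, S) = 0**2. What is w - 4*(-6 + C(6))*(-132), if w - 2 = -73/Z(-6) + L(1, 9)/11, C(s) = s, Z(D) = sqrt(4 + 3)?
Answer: 2 - 73*sqrt(7)/7 ≈ -25.591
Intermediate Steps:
Z(D) = sqrt(7)
L(E, S) = 0
w = 2 - 73*sqrt(7)/7 (w = 2 + (-73*sqrt(7)/7 + 0/11) = 2 + (-73*sqrt(7)/7 + 0*(1/11)) = 2 + (-73*sqrt(7)/7 + 0) = 2 - 73*sqrt(7)/7 ≈ -25.591)
w - 4*(-6 + C(6))*(-132) = (2 - 73*sqrt(7)/7) - 4*(-6 + 6)*(-132) = (2 - 73*sqrt(7)/7) - 4*0*(-132) = (2 - 73*sqrt(7)/7) + 0*(-132) = (2 - 73*sqrt(7)/7) + 0 = 2 - 73*sqrt(7)/7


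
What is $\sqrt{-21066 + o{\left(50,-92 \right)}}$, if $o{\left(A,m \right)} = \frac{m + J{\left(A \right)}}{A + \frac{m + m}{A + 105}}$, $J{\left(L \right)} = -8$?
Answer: $\frac{2 i \sqrt{75376679781}}{3783} \approx 145.15 i$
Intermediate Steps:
$o{\left(A,m \right)} = \frac{-8 + m}{A + \frac{2 m}{105 + A}}$ ($o{\left(A,m \right)} = \frac{m - 8}{A + \frac{m + m}{A + 105}} = \frac{-8 + m}{A + \frac{2 m}{105 + A}}$)
$\sqrt{-21066 + o{\left(50,-92 \right)}} = \sqrt{-21066 + \frac{-840 - 400 + 105 \left(-92\right) + 50 \left(-92\right)}{50^{2} + 2 \left(-92\right) + 105 \cdot 50}} = \sqrt{-21066 + \frac{-840 - 400 - 9660 - 4600}{2500 - 184 + 5250}} = \sqrt{-21066 + \frac{1}{7566} \left(-15500\right)} = \sqrt{-21066 - \frac{7750}{3783}} = \sqrt{- \frac{79700428}{3783}} = \frac{2 i \sqrt{75376679781}}{3783}$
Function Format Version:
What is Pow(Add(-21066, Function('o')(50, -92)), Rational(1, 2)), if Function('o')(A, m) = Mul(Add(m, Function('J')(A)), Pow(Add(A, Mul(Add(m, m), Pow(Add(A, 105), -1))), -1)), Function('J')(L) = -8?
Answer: Mul(Rational(2, 3783), I, Pow(75376679781, Rational(1, 2))) ≈ Mul(145.15, I)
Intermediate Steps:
Function('o')(A, m) = Mul(Pow(Add(A, Mul(2, m, Pow(Add(105, A), -1))), -1), Add(-8, m)) (Function('o')(A, m) = Mul(Add(m, -8), Pow(Add(A, Mul(Add(m, m), Pow(Add(A, 105), -1))), -1)) = Mul(Add(-8, m), Pow(Add(A, Mul(Mul(2, m), Pow(Add(105, A), -1))), -1)) = Mul(Add(-8, m), Pow(Add(A, Mul(2, m, Pow(Add(105, A), -1))), -1)) = Mul(Pow(Add(A, Mul(2, m, Pow(Add(105, A), -1))), -1), Add(-8, m)))
Pow(Add(-21066, Function('o')(50, -92)), Rational(1, 2)) = Pow(Add(-21066, Mul(Pow(Add(Pow(50, 2), Mul(2, -92), Mul(105, 50)), -1), Add(-840, Mul(-8, 50), Mul(105, -92), Mul(50, -92)))), Rational(1, 2)) = Pow(Add(-21066, Mul(Pow(Add(2500, -184, 5250), -1), Add(-840, -400, -9660, -4600))), Rational(1, 2)) = Pow(Add(-21066, Mul(Pow(7566, -1), -15500)), Rational(1, 2)) = Pow(Add(-21066, Mul(Rational(1, 7566), -15500)), Rational(1, 2)) = Pow(Add(-21066, Rational(-7750, 3783)), Rational(1, 2)) = Pow(Rational(-79700428, 3783), Rational(1, 2)) = Mul(Rational(2, 3783), I, Pow(75376679781, Rational(1, 2)))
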